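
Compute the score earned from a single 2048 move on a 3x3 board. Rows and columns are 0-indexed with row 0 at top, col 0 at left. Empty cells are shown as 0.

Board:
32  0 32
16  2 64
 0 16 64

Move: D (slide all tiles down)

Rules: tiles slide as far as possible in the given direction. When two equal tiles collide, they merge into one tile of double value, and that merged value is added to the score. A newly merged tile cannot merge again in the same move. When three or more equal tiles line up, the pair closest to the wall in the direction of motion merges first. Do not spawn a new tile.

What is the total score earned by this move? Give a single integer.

Answer: 128

Derivation:
Slide down:
col 0: [32, 16, 0] -> [0, 32, 16]  score +0 (running 0)
col 1: [0, 2, 16] -> [0, 2, 16]  score +0 (running 0)
col 2: [32, 64, 64] -> [0, 32, 128]  score +128 (running 128)
Board after move:
  0   0   0
 32   2  32
 16  16 128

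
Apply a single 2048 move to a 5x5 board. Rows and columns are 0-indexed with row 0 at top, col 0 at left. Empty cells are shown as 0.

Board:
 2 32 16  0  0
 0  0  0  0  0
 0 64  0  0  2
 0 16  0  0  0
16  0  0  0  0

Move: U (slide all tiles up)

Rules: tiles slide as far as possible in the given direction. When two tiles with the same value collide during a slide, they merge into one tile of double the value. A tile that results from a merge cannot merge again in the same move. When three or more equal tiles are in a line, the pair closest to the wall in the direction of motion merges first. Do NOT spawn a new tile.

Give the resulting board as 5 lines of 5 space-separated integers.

Slide up:
col 0: [2, 0, 0, 0, 16] -> [2, 16, 0, 0, 0]
col 1: [32, 0, 64, 16, 0] -> [32, 64, 16, 0, 0]
col 2: [16, 0, 0, 0, 0] -> [16, 0, 0, 0, 0]
col 3: [0, 0, 0, 0, 0] -> [0, 0, 0, 0, 0]
col 4: [0, 0, 2, 0, 0] -> [2, 0, 0, 0, 0]

Answer:  2 32 16  0  2
16 64  0  0  0
 0 16  0  0  0
 0  0  0  0  0
 0  0  0  0  0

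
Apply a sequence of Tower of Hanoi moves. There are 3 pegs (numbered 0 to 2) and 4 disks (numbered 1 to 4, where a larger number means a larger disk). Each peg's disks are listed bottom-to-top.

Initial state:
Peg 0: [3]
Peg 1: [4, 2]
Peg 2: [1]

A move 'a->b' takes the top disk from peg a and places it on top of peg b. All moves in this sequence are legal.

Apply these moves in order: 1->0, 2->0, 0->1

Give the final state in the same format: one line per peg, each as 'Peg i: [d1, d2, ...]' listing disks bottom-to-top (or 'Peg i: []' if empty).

After move 1 (1->0):
Peg 0: [3, 2]
Peg 1: [4]
Peg 2: [1]

After move 2 (2->0):
Peg 0: [3, 2, 1]
Peg 1: [4]
Peg 2: []

After move 3 (0->1):
Peg 0: [3, 2]
Peg 1: [4, 1]
Peg 2: []

Answer: Peg 0: [3, 2]
Peg 1: [4, 1]
Peg 2: []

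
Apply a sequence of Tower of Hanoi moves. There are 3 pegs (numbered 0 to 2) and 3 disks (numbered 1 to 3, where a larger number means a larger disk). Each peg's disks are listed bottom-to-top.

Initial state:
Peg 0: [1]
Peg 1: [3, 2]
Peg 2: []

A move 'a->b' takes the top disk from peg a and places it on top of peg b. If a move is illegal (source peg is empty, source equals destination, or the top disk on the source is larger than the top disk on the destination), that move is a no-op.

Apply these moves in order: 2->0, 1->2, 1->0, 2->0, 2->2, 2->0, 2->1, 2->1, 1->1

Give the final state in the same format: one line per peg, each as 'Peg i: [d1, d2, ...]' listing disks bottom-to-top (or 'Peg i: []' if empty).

After move 1 (2->0):
Peg 0: [1]
Peg 1: [3, 2]
Peg 2: []

After move 2 (1->2):
Peg 0: [1]
Peg 1: [3]
Peg 2: [2]

After move 3 (1->0):
Peg 0: [1]
Peg 1: [3]
Peg 2: [2]

After move 4 (2->0):
Peg 0: [1]
Peg 1: [3]
Peg 2: [2]

After move 5 (2->2):
Peg 0: [1]
Peg 1: [3]
Peg 2: [2]

After move 6 (2->0):
Peg 0: [1]
Peg 1: [3]
Peg 2: [2]

After move 7 (2->1):
Peg 0: [1]
Peg 1: [3, 2]
Peg 2: []

After move 8 (2->1):
Peg 0: [1]
Peg 1: [3, 2]
Peg 2: []

After move 9 (1->1):
Peg 0: [1]
Peg 1: [3, 2]
Peg 2: []

Answer: Peg 0: [1]
Peg 1: [3, 2]
Peg 2: []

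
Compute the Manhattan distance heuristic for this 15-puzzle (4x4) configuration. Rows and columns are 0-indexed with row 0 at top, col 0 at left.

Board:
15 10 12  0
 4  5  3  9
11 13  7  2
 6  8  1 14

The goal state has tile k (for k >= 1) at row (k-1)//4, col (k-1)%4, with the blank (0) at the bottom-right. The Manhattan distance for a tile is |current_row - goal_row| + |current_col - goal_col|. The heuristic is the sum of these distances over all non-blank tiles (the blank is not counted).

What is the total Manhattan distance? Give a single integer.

Tile 15: at (0,0), goal (3,2), distance |0-3|+|0-2| = 5
Tile 10: at (0,1), goal (2,1), distance |0-2|+|1-1| = 2
Tile 12: at (0,2), goal (2,3), distance |0-2|+|2-3| = 3
Tile 4: at (1,0), goal (0,3), distance |1-0|+|0-3| = 4
Tile 5: at (1,1), goal (1,0), distance |1-1|+|1-0| = 1
Tile 3: at (1,2), goal (0,2), distance |1-0|+|2-2| = 1
Tile 9: at (1,3), goal (2,0), distance |1-2|+|3-0| = 4
Tile 11: at (2,0), goal (2,2), distance |2-2|+|0-2| = 2
Tile 13: at (2,1), goal (3,0), distance |2-3|+|1-0| = 2
Tile 7: at (2,2), goal (1,2), distance |2-1|+|2-2| = 1
Tile 2: at (2,3), goal (0,1), distance |2-0|+|3-1| = 4
Tile 6: at (3,0), goal (1,1), distance |3-1|+|0-1| = 3
Tile 8: at (3,1), goal (1,3), distance |3-1|+|1-3| = 4
Tile 1: at (3,2), goal (0,0), distance |3-0|+|2-0| = 5
Tile 14: at (3,3), goal (3,1), distance |3-3|+|3-1| = 2
Sum: 5 + 2 + 3 + 4 + 1 + 1 + 4 + 2 + 2 + 1 + 4 + 3 + 4 + 5 + 2 = 43

Answer: 43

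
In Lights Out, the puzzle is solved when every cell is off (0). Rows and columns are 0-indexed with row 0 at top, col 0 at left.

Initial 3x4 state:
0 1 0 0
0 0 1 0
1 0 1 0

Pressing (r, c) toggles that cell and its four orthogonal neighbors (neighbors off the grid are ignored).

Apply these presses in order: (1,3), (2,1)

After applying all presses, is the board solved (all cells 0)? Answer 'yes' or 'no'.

After press 1 at (1,3):
0 1 0 1
0 0 0 1
1 0 1 1

After press 2 at (2,1):
0 1 0 1
0 1 0 1
0 1 0 1

Lights still on: 6

Answer: no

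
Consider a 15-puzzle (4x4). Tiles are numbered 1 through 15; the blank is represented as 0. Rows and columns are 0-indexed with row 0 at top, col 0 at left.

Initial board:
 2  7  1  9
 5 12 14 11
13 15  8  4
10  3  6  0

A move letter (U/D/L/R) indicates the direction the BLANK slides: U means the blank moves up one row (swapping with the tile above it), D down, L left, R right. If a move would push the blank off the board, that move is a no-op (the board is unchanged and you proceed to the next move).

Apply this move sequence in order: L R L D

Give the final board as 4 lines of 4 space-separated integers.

Answer:  2  7  1  9
 5 12 14 11
13 15  8  4
10  3  0  6

Derivation:
After move 1 (L):
 2  7  1  9
 5 12 14 11
13 15  8  4
10  3  0  6

After move 2 (R):
 2  7  1  9
 5 12 14 11
13 15  8  4
10  3  6  0

After move 3 (L):
 2  7  1  9
 5 12 14 11
13 15  8  4
10  3  0  6

After move 4 (D):
 2  7  1  9
 5 12 14 11
13 15  8  4
10  3  0  6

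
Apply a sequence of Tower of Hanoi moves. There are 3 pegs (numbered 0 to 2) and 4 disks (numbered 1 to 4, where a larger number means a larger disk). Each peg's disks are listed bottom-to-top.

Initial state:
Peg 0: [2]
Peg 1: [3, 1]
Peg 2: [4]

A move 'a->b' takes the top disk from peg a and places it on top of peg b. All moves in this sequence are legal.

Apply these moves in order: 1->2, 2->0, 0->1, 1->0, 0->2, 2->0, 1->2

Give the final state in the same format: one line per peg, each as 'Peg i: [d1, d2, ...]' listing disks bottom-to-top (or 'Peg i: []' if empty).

After move 1 (1->2):
Peg 0: [2]
Peg 1: [3]
Peg 2: [4, 1]

After move 2 (2->0):
Peg 0: [2, 1]
Peg 1: [3]
Peg 2: [4]

After move 3 (0->1):
Peg 0: [2]
Peg 1: [3, 1]
Peg 2: [4]

After move 4 (1->0):
Peg 0: [2, 1]
Peg 1: [3]
Peg 2: [4]

After move 5 (0->2):
Peg 0: [2]
Peg 1: [3]
Peg 2: [4, 1]

After move 6 (2->0):
Peg 0: [2, 1]
Peg 1: [3]
Peg 2: [4]

After move 7 (1->2):
Peg 0: [2, 1]
Peg 1: []
Peg 2: [4, 3]

Answer: Peg 0: [2, 1]
Peg 1: []
Peg 2: [4, 3]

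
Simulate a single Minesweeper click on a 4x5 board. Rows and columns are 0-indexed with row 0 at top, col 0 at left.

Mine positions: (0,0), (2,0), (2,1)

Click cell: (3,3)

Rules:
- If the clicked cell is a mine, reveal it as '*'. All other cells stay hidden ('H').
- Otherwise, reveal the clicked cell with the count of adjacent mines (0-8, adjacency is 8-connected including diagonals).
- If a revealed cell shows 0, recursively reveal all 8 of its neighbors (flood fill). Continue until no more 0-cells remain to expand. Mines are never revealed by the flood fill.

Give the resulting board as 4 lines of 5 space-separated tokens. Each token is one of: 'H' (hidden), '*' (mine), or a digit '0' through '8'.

H 1 0 0 0
H 3 1 0 0
H H 1 0 0
H H 1 0 0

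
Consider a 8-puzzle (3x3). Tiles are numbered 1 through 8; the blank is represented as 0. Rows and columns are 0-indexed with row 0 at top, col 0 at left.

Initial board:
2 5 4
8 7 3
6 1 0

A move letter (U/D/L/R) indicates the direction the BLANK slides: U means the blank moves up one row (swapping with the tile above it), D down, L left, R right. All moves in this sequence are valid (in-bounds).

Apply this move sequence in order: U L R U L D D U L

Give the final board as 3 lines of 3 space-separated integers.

After move 1 (U):
2 5 4
8 7 0
6 1 3

After move 2 (L):
2 5 4
8 0 7
6 1 3

After move 3 (R):
2 5 4
8 7 0
6 1 3

After move 4 (U):
2 5 0
8 7 4
6 1 3

After move 5 (L):
2 0 5
8 7 4
6 1 3

After move 6 (D):
2 7 5
8 0 4
6 1 3

After move 7 (D):
2 7 5
8 1 4
6 0 3

After move 8 (U):
2 7 5
8 0 4
6 1 3

After move 9 (L):
2 7 5
0 8 4
6 1 3

Answer: 2 7 5
0 8 4
6 1 3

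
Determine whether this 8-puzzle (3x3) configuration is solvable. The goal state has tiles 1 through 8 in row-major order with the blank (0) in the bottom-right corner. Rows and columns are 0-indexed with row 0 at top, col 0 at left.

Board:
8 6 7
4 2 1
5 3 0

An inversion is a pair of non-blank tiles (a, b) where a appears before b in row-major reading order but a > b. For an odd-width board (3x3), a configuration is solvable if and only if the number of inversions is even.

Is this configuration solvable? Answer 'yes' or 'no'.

Inversions (pairs i<j in row-major order where tile[i] > tile[j] > 0): 22
22 is even, so the puzzle is solvable.

Answer: yes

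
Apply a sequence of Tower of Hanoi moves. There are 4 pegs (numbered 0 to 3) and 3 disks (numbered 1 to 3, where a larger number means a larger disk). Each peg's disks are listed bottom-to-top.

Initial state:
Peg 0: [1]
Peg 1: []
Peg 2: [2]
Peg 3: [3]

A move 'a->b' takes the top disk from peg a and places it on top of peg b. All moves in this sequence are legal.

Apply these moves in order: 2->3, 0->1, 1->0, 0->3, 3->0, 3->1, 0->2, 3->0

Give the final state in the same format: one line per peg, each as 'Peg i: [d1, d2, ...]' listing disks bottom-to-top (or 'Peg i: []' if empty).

After move 1 (2->3):
Peg 0: [1]
Peg 1: []
Peg 2: []
Peg 3: [3, 2]

After move 2 (0->1):
Peg 0: []
Peg 1: [1]
Peg 2: []
Peg 3: [3, 2]

After move 3 (1->0):
Peg 0: [1]
Peg 1: []
Peg 2: []
Peg 3: [3, 2]

After move 4 (0->3):
Peg 0: []
Peg 1: []
Peg 2: []
Peg 3: [3, 2, 1]

After move 5 (3->0):
Peg 0: [1]
Peg 1: []
Peg 2: []
Peg 3: [3, 2]

After move 6 (3->1):
Peg 0: [1]
Peg 1: [2]
Peg 2: []
Peg 3: [3]

After move 7 (0->2):
Peg 0: []
Peg 1: [2]
Peg 2: [1]
Peg 3: [3]

After move 8 (3->0):
Peg 0: [3]
Peg 1: [2]
Peg 2: [1]
Peg 3: []

Answer: Peg 0: [3]
Peg 1: [2]
Peg 2: [1]
Peg 3: []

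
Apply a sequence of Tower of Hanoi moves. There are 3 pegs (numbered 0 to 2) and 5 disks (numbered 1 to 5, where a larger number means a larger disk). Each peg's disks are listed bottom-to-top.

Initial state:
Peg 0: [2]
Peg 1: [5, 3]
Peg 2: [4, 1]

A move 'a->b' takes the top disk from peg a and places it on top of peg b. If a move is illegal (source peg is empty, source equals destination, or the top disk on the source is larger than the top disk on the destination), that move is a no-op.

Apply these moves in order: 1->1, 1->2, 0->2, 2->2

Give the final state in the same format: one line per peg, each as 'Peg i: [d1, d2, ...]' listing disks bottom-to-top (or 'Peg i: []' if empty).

Answer: Peg 0: [2]
Peg 1: [5, 3]
Peg 2: [4, 1]

Derivation:
After move 1 (1->1):
Peg 0: [2]
Peg 1: [5, 3]
Peg 2: [4, 1]

After move 2 (1->2):
Peg 0: [2]
Peg 1: [5, 3]
Peg 2: [4, 1]

After move 3 (0->2):
Peg 0: [2]
Peg 1: [5, 3]
Peg 2: [4, 1]

After move 4 (2->2):
Peg 0: [2]
Peg 1: [5, 3]
Peg 2: [4, 1]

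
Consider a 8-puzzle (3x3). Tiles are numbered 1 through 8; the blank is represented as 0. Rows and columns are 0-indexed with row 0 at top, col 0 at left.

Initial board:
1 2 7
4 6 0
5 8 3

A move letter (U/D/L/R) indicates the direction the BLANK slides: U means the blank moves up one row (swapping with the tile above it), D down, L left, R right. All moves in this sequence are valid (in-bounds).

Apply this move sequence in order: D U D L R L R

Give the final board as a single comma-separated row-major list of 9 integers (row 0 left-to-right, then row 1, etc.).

After move 1 (D):
1 2 7
4 6 3
5 8 0

After move 2 (U):
1 2 7
4 6 0
5 8 3

After move 3 (D):
1 2 7
4 6 3
5 8 0

After move 4 (L):
1 2 7
4 6 3
5 0 8

After move 5 (R):
1 2 7
4 6 3
5 8 0

After move 6 (L):
1 2 7
4 6 3
5 0 8

After move 7 (R):
1 2 7
4 6 3
5 8 0

Answer: 1, 2, 7, 4, 6, 3, 5, 8, 0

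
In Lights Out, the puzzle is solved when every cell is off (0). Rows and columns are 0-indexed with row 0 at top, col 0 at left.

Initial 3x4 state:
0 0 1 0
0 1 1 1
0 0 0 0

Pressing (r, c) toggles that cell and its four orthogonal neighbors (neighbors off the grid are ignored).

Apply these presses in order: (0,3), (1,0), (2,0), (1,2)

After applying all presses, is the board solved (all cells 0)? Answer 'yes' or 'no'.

Answer: no

Derivation:
After press 1 at (0,3):
0 0 0 1
0 1 1 0
0 0 0 0

After press 2 at (1,0):
1 0 0 1
1 0 1 0
1 0 0 0

After press 3 at (2,0):
1 0 0 1
0 0 1 0
0 1 0 0

After press 4 at (1,2):
1 0 1 1
0 1 0 1
0 1 1 0

Lights still on: 7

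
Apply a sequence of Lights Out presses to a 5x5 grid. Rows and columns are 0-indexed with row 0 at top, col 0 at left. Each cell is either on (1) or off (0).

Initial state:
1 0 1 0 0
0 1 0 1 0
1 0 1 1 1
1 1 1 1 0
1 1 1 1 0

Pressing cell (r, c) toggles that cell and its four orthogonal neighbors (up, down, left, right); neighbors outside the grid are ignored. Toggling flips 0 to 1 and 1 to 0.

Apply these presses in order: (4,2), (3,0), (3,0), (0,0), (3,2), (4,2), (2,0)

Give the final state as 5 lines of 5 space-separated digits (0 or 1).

Answer: 0 1 1 0 0
0 1 0 1 0
0 1 0 1 1
0 0 0 0 0
1 1 0 1 0

Derivation:
After press 1 at (4,2):
1 0 1 0 0
0 1 0 1 0
1 0 1 1 1
1 1 0 1 0
1 0 0 0 0

After press 2 at (3,0):
1 0 1 0 0
0 1 0 1 0
0 0 1 1 1
0 0 0 1 0
0 0 0 0 0

After press 3 at (3,0):
1 0 1 0 0
0 1 0 1 0
1 0 1 1 1
1 1 0 1 0
1 0 0 0 0

After press 4 at (0,0):
0 1 1 0 0
1 1 0 1 0
1 0 1 1 1
1 1 0 1 0
1 0 0 0 0

After press 5 at (3,2):
0 1 1 0 0
1 1 0 1 0
1 0 0 1 1
1 0 1 0 0
1 0 1 0 0

After press 6 at (4,2):
0 1 1 0 0
1 1 0 1 0
1 0 0 1 1
1 0 0 0 0
1 1 0 1 0

After press 7 at (2,0):
0 1 1 0 0
0 1 0 1 0
0 1 0 1 1
0 0 0 0 0
1 1 0 1 0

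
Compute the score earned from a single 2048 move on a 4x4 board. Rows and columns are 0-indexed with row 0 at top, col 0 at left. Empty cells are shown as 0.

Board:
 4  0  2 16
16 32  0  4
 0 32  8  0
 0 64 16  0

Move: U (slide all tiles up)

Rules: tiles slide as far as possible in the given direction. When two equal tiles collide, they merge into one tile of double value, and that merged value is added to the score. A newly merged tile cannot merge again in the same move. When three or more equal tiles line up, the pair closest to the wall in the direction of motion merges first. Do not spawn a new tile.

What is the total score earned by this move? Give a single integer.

Slide up:
col 0: [4, 16, 0, 0] -> [4, 16, 0, 0]  score +0 (running 0)
col 1: [0, 32, 32, 64] -> [64, 64, 0, 0]  score +64 (running 64)
col 2: [2, 0, 8, 16] -> [2, 8, 16, 0]  score +0 (running 64)
col 3: [16, 4, 0, 0] -> [16, 4, 0, 0]  score +0 (running 64)
Board after move:
 4 64  2 16
16 64  8  4
 0  0 16  0
 0  0  0  0

Answer: 64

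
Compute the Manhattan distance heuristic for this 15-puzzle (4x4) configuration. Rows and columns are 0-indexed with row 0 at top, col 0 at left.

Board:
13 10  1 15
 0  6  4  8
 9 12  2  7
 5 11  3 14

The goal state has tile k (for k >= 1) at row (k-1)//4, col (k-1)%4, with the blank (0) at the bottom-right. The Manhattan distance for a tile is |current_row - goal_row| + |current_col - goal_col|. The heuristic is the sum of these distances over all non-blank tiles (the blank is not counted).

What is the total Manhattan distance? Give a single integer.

Answer: 29

Derivation:
Tile 13: (0,0)->(3,0) = 3
Tile 10: (0,1)->(2,1) = 2
Tile 1: (0,2)->(0,0) = 2
Tile 15: (0,3)->(3,2) = 4
Tile 6: (1,1)->(1,1) = 0
Tile 4: (1,2)->(0,3) = 2
Tile 8: (1,3)->(1,3) = 0
Tile 9: (2,0)->(2,0) = 0
Tile 12: (2,1)->(2,3) = 2
Tile 2: (2,2)->(0,1) = 3
Tile 7: (2,3)->(1,2) = 2
Tile 5: (3,0)->(1,0) = 2
Tile 11: (3,1)->(2,2) = 2
Tile 3: (3,2)->(0,2) = 3
Tile 14: (3,3)->(3,1) = 2
Sum: 3 + 2 + 2 + 4 + 0 + 2 + 0 + 0 + 2 + 3 + 2 + 2 + 2 + 3 + 2 = 29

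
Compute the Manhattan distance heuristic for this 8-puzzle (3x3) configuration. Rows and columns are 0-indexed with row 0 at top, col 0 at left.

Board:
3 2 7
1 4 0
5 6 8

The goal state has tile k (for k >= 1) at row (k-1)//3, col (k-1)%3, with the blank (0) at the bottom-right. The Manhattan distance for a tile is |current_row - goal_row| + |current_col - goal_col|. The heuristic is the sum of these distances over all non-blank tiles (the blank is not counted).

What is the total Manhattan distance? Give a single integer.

Answer: 13

Derivation:
Tile 3: at (0,0), goal (0,2), distance |0-0|+|0-2| = 2
Tile 2: at (0,1), goal (0,1), distance |0-0|+|1-1| = 0
Tile 7: at (0,2), goal (2,0), distance |0-2|+|2-0| = 4
Tile 1: at (1,0), goal (0,0), distance |1-0|+|0-0| = 1
Tile 4: at (1,1), goal (1,0), distance |1-1|+|1-0| = 1
Tile 5: at (2,0), goal (1,1), distance |2-1|+|0-1| = 2
Tile 6: at (2,1), goal (1,2), distance |2-1|+|1-2| = 2
Tile 8: at (2,2), goal (2,1), distance |2-2|+|2-1| = 1
Sum: 2 + 0 + 4 + 1 + 1 + 2 + 2 + 1 = 13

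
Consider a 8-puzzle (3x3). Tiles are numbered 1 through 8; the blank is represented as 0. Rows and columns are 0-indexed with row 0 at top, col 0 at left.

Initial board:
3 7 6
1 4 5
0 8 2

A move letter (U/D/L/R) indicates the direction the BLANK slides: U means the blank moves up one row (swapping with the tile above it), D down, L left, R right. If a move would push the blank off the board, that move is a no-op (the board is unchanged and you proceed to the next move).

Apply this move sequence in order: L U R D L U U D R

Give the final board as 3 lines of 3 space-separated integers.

After move 1 (L):
3 7 6
1 4 5
0 8 2

After move 2 (U):
3 7 6
0 4 5
1 8 2

After move 3 (R):
3 7 6
4 0 5
1 8 2

After move 4 (D):
3 7 6
4 8 5
1 0 2

After move 5 (L):
3 7 6
4 8 5
0 1 2

After move 6 (U):
3 7 6
0 8 5
4 1 2

After move 7 (U):
0 7 6
3 8 5
4 1 2

After move 8 (D):
3 7 6
0 8 5
4 1 2

After move 9 (R):
3 7 6
8 0 5
4 1 2

Answer: 3 7 6
8 0 5
4 1 2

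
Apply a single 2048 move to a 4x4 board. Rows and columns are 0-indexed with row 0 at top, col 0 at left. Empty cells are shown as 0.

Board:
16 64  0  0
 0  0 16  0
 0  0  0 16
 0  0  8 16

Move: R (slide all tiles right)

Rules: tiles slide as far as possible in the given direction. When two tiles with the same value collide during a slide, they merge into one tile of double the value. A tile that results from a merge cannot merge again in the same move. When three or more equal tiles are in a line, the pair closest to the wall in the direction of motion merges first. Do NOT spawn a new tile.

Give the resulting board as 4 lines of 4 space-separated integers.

Answer:  0  0 16 64
 0  0  0 16
 0  0  0 16
 0  0  8 16

Derivation:
Slide right:
row 0: [16, 64, 0, 0] -> [0, 0, 16, 64]
row 1: [0, 0, 16, 0] -> [0, 0, 0, 16]
row 2: [0, 0, 0, 16] -> [0, 0, 0, 16]
row 3: [0, 0, 8, 16] -> [0, 0, 8, 16]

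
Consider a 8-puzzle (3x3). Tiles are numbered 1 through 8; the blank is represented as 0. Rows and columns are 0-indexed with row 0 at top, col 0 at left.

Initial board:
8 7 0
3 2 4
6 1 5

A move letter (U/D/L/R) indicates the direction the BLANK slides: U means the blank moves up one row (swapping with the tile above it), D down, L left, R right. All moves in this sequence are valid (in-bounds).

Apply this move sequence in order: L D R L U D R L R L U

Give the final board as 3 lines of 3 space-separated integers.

Answer: 8 0 7
3 2 4
6 1 5

Derivation:
After move 1 (L):
8 0 7
3 2 4
6 1 5

After move 2 (D):
8 2 7
3 0 4
6 1 5

After move 3 (R):
8 2 7
3 4 0
6 1 5

After move 4 (L):
8 2 7
3 0 4
6 1 5

After move 5 (U):
8 0 7
3 2 4
6 1 5

After move 6 (D):
8 2 7
3 0 4
6 1 5

After move 7 (R):
8 2 7
3 4 0
6 1 5

After move 8 (L):
8 2 7
3 0 4
6 1 5

After move 9 (R):
8 2 7
3 4 0
6 1 5

After move 10 (L):
8 2 7
3 0 4
6 1 5

After move 11 (U):
8 0 7
3 2 4
6 1 5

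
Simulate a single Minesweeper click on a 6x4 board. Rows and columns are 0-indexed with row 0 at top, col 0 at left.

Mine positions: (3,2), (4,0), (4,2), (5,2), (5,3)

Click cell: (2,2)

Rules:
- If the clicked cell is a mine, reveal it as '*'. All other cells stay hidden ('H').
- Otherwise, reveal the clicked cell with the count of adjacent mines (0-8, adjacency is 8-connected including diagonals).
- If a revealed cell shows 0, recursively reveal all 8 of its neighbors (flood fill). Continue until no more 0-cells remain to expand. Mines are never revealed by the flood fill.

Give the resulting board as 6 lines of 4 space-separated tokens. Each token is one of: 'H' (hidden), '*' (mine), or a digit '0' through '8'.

H H H H
H H H H
H H 1 H
H H H H
H H H H
H H H H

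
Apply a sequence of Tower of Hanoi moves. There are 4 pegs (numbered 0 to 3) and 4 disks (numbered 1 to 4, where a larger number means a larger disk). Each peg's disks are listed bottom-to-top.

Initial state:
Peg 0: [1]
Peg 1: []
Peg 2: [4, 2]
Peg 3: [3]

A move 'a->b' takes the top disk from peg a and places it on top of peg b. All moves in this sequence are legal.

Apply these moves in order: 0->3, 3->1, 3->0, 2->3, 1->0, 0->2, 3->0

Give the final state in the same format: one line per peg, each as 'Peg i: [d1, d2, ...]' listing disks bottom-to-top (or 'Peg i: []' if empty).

Answer: Peg 0: [3, 2]
Peg 1: []
Peg 2: [4, 1]
Peg 3: []

Derivation:
After move 1 (0->3):
Peg 0: []
Peg 1: []
Peg 2: [4, 2]
Peg 3: [3, 1]

After move 2 (3->1):
Peg 0: []
Peg 1: [1]
Peg 2: [4, 2]
Peg 3: [3]

After move 3 (3->0):
Peg 0: [3]
Peg 1: [1]
Peg 2: [4, 2]
Peg 3: []

After move 4 (2->3):
Peg 0: [3]
Peg 1: [1]
Peg 2: [4]
Peg 3: [2]

After move 5 (1->0):
Peg 0: [3, 1]
Peg 1: []
Peg 2: [4]
Peg 3: [2]

After move 6 (0->2):
Peg 0: [3]
Peg 1: []
Peg 2: [4, 1]
Peg 3: [2]

After move 7 (3->0):
Peg 0: [3, 2]
Peg 1: []
Peg 2: [4, 1]
Peg 3: []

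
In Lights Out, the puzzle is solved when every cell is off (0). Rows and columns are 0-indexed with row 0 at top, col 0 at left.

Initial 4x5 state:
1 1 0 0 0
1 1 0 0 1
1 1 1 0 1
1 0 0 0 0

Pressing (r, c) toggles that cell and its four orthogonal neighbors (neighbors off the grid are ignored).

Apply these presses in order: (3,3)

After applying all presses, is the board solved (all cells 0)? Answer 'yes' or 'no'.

Answer: no

Derivation:
After press 1 at (3,3):
1 1 0 0 0
1 1 0 0 1
1 1 1 1 1
1 0 1 1 1

Lights still on: 14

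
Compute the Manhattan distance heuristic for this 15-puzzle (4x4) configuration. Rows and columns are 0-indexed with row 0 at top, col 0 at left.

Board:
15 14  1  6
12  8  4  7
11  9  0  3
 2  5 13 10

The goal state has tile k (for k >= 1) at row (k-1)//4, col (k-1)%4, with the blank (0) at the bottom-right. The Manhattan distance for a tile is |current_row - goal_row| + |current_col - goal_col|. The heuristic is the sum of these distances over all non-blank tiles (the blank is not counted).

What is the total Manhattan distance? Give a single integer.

Answer: 40

Derivation:
Tile 15: at (0,0), goal (3,2), distance |0-3|+|0-2| = 5
Tile 14: at (0,1), goal (3,1), distance |0-3|+|1-1| = 3
Tile 1: at (0,2), goal (0,0), distance |0-0|+|2-0| = 2
Tile 6: at (0,3), goal (1,1), distance |0-1|+|3-1| = 3
Tile 12: at (1,0), goal (2,3), distance |1-2|+|0-3| = 4
Tile 8: at (1,1), goal (1,3), distance |1-1|+|1-3| = 2
Tile 4: at (1,2), goal (0,3), distance |1-0|+|2-3| = 2
Tile 7: at (1,3), goal (1,2), distance |1-1|+|3-2| = 1
Tile 11: at (2,0), goal (2,2), distance |2-2|+|0-2| = 2
Tile 9: at (2,1), goal (2,0), distance |2-2|+|1-0| = 1
Tile 3: at (2,3), goal (0,2), distance |2-0|+|3-2| = 3
Tile 2: at (3,0), goal (0,1), distance |3-0|+|0-1| = 4
Tile 5: at (3,1), goal (1,0), distance |3-1|+|1-0| = 3
Tile 13: at (3,2), goal (3,0), distance |3-3|+|2-0| = 2
Tile 10: at (3,3), goal (2,1), distance |3-2|+|3-1| = 3
Sum: 5 + 3 + 2 + 3 + 4 + 2 + 2 + 1 + 2 + 1 + 3 + 4 + 3 + 2 + 3 = 40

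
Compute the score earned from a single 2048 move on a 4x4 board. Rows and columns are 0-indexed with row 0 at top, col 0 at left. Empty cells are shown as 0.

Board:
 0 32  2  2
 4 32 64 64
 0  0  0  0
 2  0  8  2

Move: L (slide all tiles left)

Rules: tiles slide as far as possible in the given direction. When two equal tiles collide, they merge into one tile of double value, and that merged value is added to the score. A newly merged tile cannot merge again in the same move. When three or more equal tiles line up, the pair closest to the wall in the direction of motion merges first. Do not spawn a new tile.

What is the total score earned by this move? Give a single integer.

Slide left:
row 0: [0, 32, 2, 2] -> [32, 4, 0, 0]  score +4 (running 4)
row 1: [4, 32, 64, 64] -> [4, 32, 128, 0]  score +128 (running 132)
row 2: [0, 0, 0, 0] -> [0, 0, 0, 0]  score +0 (running 132)
row 3: [2, 0, 8, 2] -> [2, 8, 2, 0]  score +0 (running 132)
Board after move:
 32   4   0   0
  4  32 128   0
  0   0   0   0
  2   8   2   0

Answer: 132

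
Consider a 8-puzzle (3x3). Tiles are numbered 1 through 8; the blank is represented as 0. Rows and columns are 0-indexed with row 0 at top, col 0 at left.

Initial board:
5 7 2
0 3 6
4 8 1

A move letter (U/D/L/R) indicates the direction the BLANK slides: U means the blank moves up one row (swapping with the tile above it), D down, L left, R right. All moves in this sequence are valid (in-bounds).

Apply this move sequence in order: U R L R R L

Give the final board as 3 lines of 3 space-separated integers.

After move 1 (U):
0 7 2
5 3 6
4 8 1

After move 2 (R):
7 0 2
5 3 6
4 8 1

After move 3 (L):
0 7 2
5 3 6
4 8 1

After move 4 (R):
7 0 2
5 3 6
4 8 1

After move 5 (R):
7 2 0
5 3 6
4 8 1

After move 6 (L):
7 0 2
5 3 6
4 8 1

Answer: 7 0 2
5 3 6
4 8 1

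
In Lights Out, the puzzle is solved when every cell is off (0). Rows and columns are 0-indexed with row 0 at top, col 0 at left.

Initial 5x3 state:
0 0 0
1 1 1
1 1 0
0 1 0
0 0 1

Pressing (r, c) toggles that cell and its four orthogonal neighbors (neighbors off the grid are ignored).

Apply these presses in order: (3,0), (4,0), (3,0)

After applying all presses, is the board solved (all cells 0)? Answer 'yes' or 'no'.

Answer: no

Derivation:
After press 1 at (3,0):
0 0 0
1 1 1
0 1 0
1 0 0
1 0 1

After press 2 at (4,0):
0 0 0
1 1 1
0 1 0
0 0 0
0 1 1

After press 3 at (3,0):
0 0 0
1 1 1
1 1 0
1 1 0
1 1 1

Lights still on: 10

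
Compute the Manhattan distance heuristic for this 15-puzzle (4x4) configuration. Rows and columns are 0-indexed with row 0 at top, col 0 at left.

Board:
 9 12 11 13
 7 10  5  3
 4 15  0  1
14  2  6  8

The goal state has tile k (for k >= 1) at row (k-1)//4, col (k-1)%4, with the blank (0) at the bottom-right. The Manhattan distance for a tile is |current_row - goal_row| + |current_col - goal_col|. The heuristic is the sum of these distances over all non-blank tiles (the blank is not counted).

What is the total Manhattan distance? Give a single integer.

Tile 9: (0,0)->(2,0) = 2
Tile 12: (0,1)->(2,3) = 4
Tile 11: (0,2)->(2,2) = 2
Tile 13: (0,3)->(3,0) = 6
Tile 7: (1,0)->(1,2) = 2
Tile 10: (1,1)->(2,1) = 1
Tile 5: (1,2)->(1,0) = 2
Tile 3: (1,3)->(0,2) = 2
Tile 4: (2,0)->(0,3) = 5
Tile 15: (2,1)->(3,2) = 2
Tile 1: (2,3)->(0,0) = 5
Tile 14: (3,0)->(3,1) = 1
Tile 2: (3,1)->(0,1) = 3
Tile 6: (3,2)->(1,1) = 3
Tile 8: (3,3)->(1,3) = 2
Sum: 2 + 4 + 2 + 6 + 2 + 1 + 2 + 2 + 5 + 2 + 5 + 1 + 3 + 3 + 2 = 42

Answer: 42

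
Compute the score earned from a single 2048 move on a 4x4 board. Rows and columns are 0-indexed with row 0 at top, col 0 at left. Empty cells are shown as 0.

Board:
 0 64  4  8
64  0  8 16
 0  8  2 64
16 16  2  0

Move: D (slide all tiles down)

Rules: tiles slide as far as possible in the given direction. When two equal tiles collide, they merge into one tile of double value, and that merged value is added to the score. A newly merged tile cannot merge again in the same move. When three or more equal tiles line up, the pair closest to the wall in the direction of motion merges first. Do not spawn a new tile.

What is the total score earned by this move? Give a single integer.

Answer: 4

Derivation:
Slide down:
col 0: [0, 64, 0, 16] -> [0, 0, 64, 16]  score +0 (running 0)
col 1: [64, 0, 8, 16] -> [0, 64, 8, 16]  score +0 (running 0)
col 2: [4, 8, 2, 2] -> [0, 4, 8, 4]  score +4 (running 4)
col 3: [8, 16, 64, 0] -> [0, 8, 16, 64]  score +0 (running 4)
Board after move:
 0  0  0  0
 0 64  4  8
64  8  8 16
16 16  4 64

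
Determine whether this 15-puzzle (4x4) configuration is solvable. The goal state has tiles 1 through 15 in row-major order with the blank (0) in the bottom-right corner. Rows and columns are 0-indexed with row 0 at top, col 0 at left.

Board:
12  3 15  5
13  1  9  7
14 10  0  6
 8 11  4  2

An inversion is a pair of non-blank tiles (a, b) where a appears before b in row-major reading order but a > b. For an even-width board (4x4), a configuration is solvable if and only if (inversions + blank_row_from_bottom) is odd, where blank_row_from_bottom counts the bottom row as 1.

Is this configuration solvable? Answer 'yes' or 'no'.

Answer: no

Derivation:
Inversions: 62
Blank is in row 2 (0-indexed from top), which is row 2 counting from the bottom (bottom = 1).
62 + 2 = 64, which is even, so the puzzle is not solvable.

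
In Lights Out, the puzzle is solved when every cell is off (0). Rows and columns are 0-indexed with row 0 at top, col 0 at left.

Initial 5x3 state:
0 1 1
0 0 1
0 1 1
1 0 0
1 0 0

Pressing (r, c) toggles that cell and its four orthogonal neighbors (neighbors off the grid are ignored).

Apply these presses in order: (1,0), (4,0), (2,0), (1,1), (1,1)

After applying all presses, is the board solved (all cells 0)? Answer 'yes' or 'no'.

Answer: no

Derivation:
After press 1 at (1,0):
1 1 1
1 1 1
1 1 1
1 0 0
1 0 0

After press 2 at (4,0):
1 1 1
1 1 1
1 1 1
0 0 0
0 1 0

After press 3 at (2,0):
1 1 1
0 1 1
0 0 1
1 0 0
0 1 0

After press 4 at (1,1):
1 0 1
1 0 0
0 1 1
1 0 0
0 1 0

After press 5 at (1,1):
1 1 1
0 1 1
0 0 1
1 0 0
0 1 0

Lights still on: 8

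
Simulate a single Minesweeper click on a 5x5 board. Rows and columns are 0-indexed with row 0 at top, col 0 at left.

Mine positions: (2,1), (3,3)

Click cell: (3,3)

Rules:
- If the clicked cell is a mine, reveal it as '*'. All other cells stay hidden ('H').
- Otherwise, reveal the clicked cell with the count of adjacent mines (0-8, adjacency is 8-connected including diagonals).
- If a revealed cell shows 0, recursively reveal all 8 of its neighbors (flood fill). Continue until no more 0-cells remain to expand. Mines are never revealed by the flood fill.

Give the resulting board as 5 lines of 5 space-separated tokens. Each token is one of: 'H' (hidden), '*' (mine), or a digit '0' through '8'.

H H H H H
H H H H H
H H H H H
H H H * H
H H H H H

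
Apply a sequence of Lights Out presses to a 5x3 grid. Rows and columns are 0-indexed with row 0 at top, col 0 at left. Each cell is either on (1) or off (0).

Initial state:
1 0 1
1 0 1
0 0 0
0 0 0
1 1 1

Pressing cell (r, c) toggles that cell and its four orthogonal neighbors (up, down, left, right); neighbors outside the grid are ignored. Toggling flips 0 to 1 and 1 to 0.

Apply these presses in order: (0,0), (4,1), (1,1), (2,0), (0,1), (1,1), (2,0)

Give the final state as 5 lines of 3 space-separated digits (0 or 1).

Answer: 1 0 0
0 1 1
0 0 0
0 1 0
0 0 0

Derivation:
After press 1 at (0,0):
0 1 1
0 0 1
0 0 0
0 0 0
1 1 1

After press 2 at (4,1):
0 1 1
0 0 1
0 0 0
0 1 0
0 0 0

After press 3 at (1,1):
0 0 1
1 1 0
0 1 0
0 1 0
0 0 0

After press 4 at (2,0):
0 0 1
0 1 0
1 0 0
1 1 0
0 0 0

After press 5 at (0,1):
1 1 0
0 0 0
1 0 0
1 1 0
0 0 0

After press 6 at (1,1):
1 0 0
1 1 1
1 1 0
1 1 0
0 0 0

After press 7 at (2,0):
1 0 0
0 1 1
0 0 0
0 1 0
0 0 0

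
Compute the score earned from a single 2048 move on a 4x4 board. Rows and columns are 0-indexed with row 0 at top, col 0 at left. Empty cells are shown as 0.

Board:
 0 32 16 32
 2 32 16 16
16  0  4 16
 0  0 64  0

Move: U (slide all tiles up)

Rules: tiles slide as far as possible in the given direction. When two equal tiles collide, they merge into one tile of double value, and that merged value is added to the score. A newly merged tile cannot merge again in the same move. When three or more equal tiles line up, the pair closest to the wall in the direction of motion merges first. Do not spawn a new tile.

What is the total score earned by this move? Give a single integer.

Answer: 128

Derivation:
Slide up:
col 0: [0, 2, 16, 0] -> [2, 16, 0, 0]  score +0 (running 0)
col 1: [32, 32, 0, 0] -> [64, 0, 0, 0]  score +64 (running 64)
col 2: [16, 16, 4, 64] -> [32, 4, 64, 0]  score +32 (running 96)
col 3: [32, 16, 16, 0] -> [32, 32, 0, 0]  score +32 (running 128)
Board after move:
 2 64 32 32
16  0  4 32
 0  0 64  0
 0  0  0  0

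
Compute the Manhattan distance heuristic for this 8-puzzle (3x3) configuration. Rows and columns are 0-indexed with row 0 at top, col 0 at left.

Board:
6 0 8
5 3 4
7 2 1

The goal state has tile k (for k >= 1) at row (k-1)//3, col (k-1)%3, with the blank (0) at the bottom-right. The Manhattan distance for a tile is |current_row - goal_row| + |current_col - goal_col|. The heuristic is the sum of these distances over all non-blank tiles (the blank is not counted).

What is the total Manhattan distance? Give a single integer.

Tile 6: at (0,0), goal (1,2), distance |0-1|+|0-2| = 3
Tile 8: at (0,2), goal (2,1), distance |0-2|+|2-1| = 3
Tile 5: at (1,0), goal (1,1), distance |1-1|+|0-1| = 1
Tile 3: at (1,1), goal (0,2), distance |1-0|+|1-2| = 2
Tile 4: at (1,2), goal (1,0), distance |1-1|+|2-0| = 2
Tile 7: at (2,0), goal (2,0), distance |2-2|+|0-0| = 0
Tile 2: at (2,1), goal (0,1), distance |2-0|+|1-1| = 2
Tile 1: at (2,2), goal (0,0), distance |2-0|+|2-0| = 4
Sum: 3 + 3 + 1 + 2 + 2 + 0 + 2 + 4 = 17

Answer: 17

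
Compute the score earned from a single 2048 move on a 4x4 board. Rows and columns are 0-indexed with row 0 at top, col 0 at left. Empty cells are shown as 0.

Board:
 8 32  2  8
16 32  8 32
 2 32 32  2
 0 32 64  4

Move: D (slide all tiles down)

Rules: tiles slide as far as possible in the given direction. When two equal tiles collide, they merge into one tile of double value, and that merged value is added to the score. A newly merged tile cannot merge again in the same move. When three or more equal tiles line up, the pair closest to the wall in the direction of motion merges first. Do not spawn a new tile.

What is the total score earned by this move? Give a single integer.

Answer: 128

Derivation:
Slide down:
col 0: [8, 16, 2, 0] -> [0, 8, 16, 2]  score +0 (running 0)
col 1: [32, 32, 32, 32] -> [0, 0, 64, 64]  score +128 (running 128)
col 2: [2, 8, 32, 64] -> [2, 8, 32, 64]  score +0 (running 128)
col 3: [8, 32, 2, 4] -> [8, 32, 2, 4]  score +0 (running 128)
Board after move:
 0  0  2  8
 8  0  8 32
16 64 32  2
 2 64 64  4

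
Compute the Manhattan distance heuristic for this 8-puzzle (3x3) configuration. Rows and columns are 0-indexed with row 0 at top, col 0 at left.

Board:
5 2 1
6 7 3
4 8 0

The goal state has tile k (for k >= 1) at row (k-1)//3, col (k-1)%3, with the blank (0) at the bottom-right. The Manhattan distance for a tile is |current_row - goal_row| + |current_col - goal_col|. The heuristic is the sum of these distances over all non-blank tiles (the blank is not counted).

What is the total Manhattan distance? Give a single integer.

Tile 5: (0,0)->(1,1) = 2
Tile 2: (0,1)->(0,1) = 0
Tile 1: (0,2)->(0,0) = 2
Tile 6: (1,0)->(1,2) = 2
Tile 7: (1,1)->(2,0) = 2
Tile 3: (1,2)->(0,2) = 1
Tile 4: (2,0)->(1,0) = 1
Tile 8: (2,1)->(2,1) = 0
Sum: 2 + 0 + 2 + 2 + 2 + 1 + 1 + 0 = 10

Answer: 10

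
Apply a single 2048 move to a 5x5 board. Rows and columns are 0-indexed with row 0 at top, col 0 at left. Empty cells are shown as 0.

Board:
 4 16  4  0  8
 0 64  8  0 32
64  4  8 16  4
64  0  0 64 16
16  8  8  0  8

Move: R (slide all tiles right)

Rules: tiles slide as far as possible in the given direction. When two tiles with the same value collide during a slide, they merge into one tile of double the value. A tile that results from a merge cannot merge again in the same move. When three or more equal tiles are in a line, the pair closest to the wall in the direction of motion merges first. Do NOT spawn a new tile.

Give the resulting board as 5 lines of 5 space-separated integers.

Answer:   0   4  16   4   8
  0   0  64   8  32
 64   4   8  16   4
  0   0   0 128  16
  0   0  16   8  16

Derivation:
Slide right:
row 0: [4, 16, 4, 0, 8] -> [0, 4, 16, 4, 8]
row 1: [0, 64, 8, 0, 32] -> [0, 0, 64, 8, 32]
row 2: [64, 4, 8, 16, 4] -> [64, 4, 8, 16, 4]
row 3: [64, 0, 0, 64, 16] -> [0, 0, 0, 128, 16]
row 4: [16, 8, 8, 0, 8] -> [0, 0, 16, 8, 16]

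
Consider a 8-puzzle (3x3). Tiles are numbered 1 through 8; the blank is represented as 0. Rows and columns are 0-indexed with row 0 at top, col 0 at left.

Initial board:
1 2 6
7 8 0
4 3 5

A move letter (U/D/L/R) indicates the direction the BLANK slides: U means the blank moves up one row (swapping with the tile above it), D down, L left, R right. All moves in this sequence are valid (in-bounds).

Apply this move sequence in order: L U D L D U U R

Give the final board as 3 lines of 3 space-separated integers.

After move 1 (L):
1 2 6
7 0 8
4 3 5

After move 2 (U):
1 0 6
7 2 8
4 3 5

After move 3 (D):
1 2 6
7 0 8
4 3 5

After move 4 (L):
1 2 6
0 7 8
4 3 5

After move 5 (D):
1 2 6
4 7 8
0 3 5

After move 6 (U):
1 2 6
0 7 8
4 3 5

After move 7 (U):
0 2 6
1 7 8
4 3 5

After move 8 (R):
2 0 6
1 7 8
4 3 5

Answer: 2 0 6
1 7 8
4 3 5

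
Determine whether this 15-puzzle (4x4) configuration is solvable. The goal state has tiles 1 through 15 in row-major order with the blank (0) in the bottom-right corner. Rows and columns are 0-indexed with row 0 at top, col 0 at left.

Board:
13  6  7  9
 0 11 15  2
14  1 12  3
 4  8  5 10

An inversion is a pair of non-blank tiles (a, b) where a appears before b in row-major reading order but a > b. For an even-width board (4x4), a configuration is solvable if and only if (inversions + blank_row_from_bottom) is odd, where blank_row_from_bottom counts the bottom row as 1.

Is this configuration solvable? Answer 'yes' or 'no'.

Inversions: 58
Blank is in row 1 (0-indexed from top), which is row 3 counting from the bottom (bottom = 1).
58 + 3 = 61, which is odd, so the puzzle is solvable.

Answer: yes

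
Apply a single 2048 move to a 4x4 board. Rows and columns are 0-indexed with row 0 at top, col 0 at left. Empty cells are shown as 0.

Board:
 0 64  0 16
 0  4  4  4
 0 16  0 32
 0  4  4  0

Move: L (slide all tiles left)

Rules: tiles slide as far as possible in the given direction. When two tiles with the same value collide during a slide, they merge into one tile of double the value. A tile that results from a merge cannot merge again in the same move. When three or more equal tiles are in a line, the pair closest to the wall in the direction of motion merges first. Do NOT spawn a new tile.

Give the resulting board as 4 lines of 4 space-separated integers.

Answer: 64 16  0  0
 8  4  0  0
16 32  0  0
 8  0  0  0

Derivation:
Slide left:
row 0: [0, 64, 0, 16] -> [64, 16, 0, 0]
row 1: [0, 4, 4, 4] -> [8, 4, 0, 0]
row 2: [0, 16, 0, 32] -> [16, 32, 0, 0]
row 3: [0, 4, 4, 0] -> [8, 0, 0, 0]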